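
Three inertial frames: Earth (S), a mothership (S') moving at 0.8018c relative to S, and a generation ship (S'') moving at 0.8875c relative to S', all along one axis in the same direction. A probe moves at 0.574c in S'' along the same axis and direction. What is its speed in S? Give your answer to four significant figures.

Apply u = (u'+v)/(1+u'v) twice. Probe in the mothership frame: (0.574+0.8875)/(1+0.574·0.8875) = 1.4615/1.509425 = 0.96825c.
That velocity, transformed to the rest frame of Earth: (0.96825+0.8018)/(1+0.96825·0.8018) = 1.77005/1.77634285 = 0.99646c.

0.9965c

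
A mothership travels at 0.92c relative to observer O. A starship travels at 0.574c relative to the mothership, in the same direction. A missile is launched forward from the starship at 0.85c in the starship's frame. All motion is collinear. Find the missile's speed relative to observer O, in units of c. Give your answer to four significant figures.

0.9982c

Compose velocities in two stages. Stage 1 (into S'): u₁ = (0.85+0.574)/(1+0.85×0.574) = 0.95705.
Stage 2 (into S): u = (0.95705+0.92)/(1+0.95705×0.92) = 0.99817, so the speed is 0.9982c.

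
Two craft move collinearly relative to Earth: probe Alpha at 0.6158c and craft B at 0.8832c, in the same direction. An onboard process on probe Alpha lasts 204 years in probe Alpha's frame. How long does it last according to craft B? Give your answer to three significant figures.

Transform probe Alpha's velocity into craft B's frame: (0.6158 − 0.8832)/(1 − 0.6158·0.8832) = −0.2674/0.45612544, so the relative speed is 0.58624c.
At |u| = 0.58624c, γ = (1 − 0.343677)^(−1/2) = 1.2344.
Probe Alpha's interval is proper; time dilation gives Δt_B = γΔτ = 1.2344 × 204 years = 252 years.

252 years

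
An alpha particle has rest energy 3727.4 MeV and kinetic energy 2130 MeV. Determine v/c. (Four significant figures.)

0.7714

K = (γ−1)mc², so γ = 1 + 2130/3727.4 = 1.5714.
Then v/c = √(1 − γ⁻²) = √(1 − 0.404973) = √0.595027 = 0.7714.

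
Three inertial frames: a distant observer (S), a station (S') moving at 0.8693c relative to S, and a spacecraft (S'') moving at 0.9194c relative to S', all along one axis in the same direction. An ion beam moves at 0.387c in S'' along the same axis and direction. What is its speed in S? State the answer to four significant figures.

First combine the ion beam and spacecraft (S''→S'): u₁ = (0.387 + 0.9194)/(1 + 0.387×0.9194) = 1.3064/1.3558078 = 0.96356.
Then combine with the station (S'→S): u = (0.96356 + 0.8693)/(1 + 0.96356×0.8693) = 1.83286/1.837622708 = 0.99741.

0.9974c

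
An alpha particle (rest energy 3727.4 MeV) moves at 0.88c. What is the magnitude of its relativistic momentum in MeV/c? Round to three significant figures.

γ = 1/√(1 − β²) = 1/√(1 − 0.7744) = 1/√0.2256 = 1/0.474974 = 2.1054.
Momentum: p = γβ·mc = 2.1054 × 0.88 × 3727.4 MeV/c = 6910 MeV/c.

6910 MeV/c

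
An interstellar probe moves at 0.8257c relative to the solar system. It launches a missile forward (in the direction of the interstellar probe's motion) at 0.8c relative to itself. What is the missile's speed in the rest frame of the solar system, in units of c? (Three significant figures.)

0.979c

Relativistic velocity addition: u = (u' + v)/(1 + u'v/c²), with u' = 0.8c and v = 0.8257c.
Numerator: 0.8 + 0.8257 = 1.6257. Denominator: 1 + (0.8)(0.8257) = 1.66056.
u = 1.6257/1.66056 = 0.97901, so the speed is 0.979c.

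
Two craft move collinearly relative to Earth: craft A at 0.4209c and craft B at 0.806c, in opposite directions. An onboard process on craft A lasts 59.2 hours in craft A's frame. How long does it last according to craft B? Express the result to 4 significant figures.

Speed of craft A in craft B's frame: u = (v_A + v_B)/(1 + v_A v_B/c²) = (0.4209 + 0.806)/(1 + 0.4209×0.806) = 1.2269/1.3392454 = 0.91611; |u| = 0.91611c.
At |u| = 0.91611c, γ = (1 − 0.839258)^(−1/2) = 2.4942.
Craft A's interval is proper; time dilation gives Δt_B = γΔτ = 2.4942 × 59.2 hours = 147.7 hours.

147.7 hours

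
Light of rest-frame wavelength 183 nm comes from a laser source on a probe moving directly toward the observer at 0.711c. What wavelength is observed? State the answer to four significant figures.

75.21 nm

Relativistic Doppler for wavelength: λ_obs = λ_src · √((1−β)/(1+β)).
With β = 0.711: factor = √(0.289/1.711) = 0.41098.
λ_obs = 183 × 0.41098 = 75.21 nm.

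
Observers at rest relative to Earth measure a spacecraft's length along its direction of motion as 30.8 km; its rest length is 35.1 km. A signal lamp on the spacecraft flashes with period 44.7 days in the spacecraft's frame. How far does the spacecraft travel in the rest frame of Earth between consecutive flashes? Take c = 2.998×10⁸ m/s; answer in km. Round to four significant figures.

6.328×10^11 km

From L = L₀/γ: γ = 35.1/30.8 = 1.13961.
β = √(1 − 1/γ²) = 0.47959. Lab-frame period = γτ = 1.13961×44.7 days = 50.941 days. Distance = βc × γτ = 0.47959 × 2.998×10⁸ m/s × 4401302.4 s = 6.3282×10^14 m = 6.328×10^11 km.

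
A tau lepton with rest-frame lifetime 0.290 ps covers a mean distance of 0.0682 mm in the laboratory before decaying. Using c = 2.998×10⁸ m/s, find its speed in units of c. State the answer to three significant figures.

0.617c

Let x = d/(cτ) = 6.820×10^-5 m / (2.998×10⁸ m/s × 2.900×10^-13 s) = 0.78443. Since d = βγcτ, x = βγ = β/√(1−β²).
Solving: β² = x²/(1+x²) = 0.61533/1.61533 = 0.380931, so β = 0.617.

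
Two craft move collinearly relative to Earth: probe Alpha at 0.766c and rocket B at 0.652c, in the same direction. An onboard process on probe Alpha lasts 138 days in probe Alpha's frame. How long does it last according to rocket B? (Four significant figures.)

The velocity of probe Alpha relative to rocket B is (0.766 − 0.652)c / (1 − 0.766×0.652) = 0.22774c; relative speed 0.22774c.
At |u| = 0.22774c, γ = (1 − 0.0518655)^(−1/2) = 1.027.
The clock on probe Alpha records proper time, so rocket B measures Δt = γΔτ = 1.027 × 138 = 141.7 days.

141.7 days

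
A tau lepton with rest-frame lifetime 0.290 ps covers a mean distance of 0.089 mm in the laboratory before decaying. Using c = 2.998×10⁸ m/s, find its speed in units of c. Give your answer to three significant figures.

0.715c

Let x = d/(cτ) = 8.900×10^-5 m / (2.998×10⁸ m/s × 2.900×10^-13 s) = 1.0237. Since d = βγcτ, x = βγ = β/√(1−β²).
Solving: β² = x²/(1+x²) = 1.04796/2.04796 = 0.511709, so β = 0.715.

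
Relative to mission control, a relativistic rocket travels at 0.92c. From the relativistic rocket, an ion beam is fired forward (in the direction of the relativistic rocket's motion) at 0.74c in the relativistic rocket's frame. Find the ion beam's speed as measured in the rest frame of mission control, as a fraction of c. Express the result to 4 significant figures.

Relativistic velocity addition: u = (u' + v)/(1 + u'v/c²), with u' = 0.74c and v = 0.92c.
Numerator: 0.74 + 0.92 = 1.66. Denominator: 1 + (0.74)(0.92) = 1.6808.
u = 1.66/1.6808 = 0.98762, so the speed is 0.9876c.

0.9876c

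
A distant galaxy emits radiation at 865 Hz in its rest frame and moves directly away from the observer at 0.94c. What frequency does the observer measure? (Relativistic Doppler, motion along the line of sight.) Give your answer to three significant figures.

Relativistic Doppler (source moving away): f_obs = f_src · √((1−β)/(1+β)).
With β = 0.94: factor = √(0.06/1.94) = 0.17586.
f_obs = 865 × 0.17586 = 152 Hz.

152 Hz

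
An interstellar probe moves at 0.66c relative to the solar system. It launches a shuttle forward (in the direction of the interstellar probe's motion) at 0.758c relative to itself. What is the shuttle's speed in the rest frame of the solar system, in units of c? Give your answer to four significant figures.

0.9452c

Relativistic velocity addition: u = (u' + v)/(1 + u'v/c²), with u' = 0.758c and v = 0.66c.
Numerator: 0.758 + 0.66 = 1.418. Denominator: 1 + (0.758)(0.66) = 1.50028.
u = 1.418/1.50028 = 0.94516, so the speed is 0.9452c.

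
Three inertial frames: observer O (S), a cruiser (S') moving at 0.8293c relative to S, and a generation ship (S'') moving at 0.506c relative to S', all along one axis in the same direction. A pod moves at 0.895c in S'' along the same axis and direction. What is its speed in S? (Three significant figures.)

Apply u = (u'+v)/(1+u'v) twice. Pod in the cruiser frame: (0.895+0.506)/(1+0.895·0.506) = 1.401/1.45287 = 0.9643c.
That velocity, transformed to the rest frame of observer O: (0.9643+0.8293)/(1+0.9643·0.8293) = 1.7936/1.79969399 = 0.99661c.

0.997c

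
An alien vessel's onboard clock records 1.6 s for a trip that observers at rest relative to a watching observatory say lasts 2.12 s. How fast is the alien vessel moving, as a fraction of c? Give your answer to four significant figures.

γ = Δt/Δτ = 2.12/1.6 = 1.325.
β = √(1 − 1/γ²) = √(1 − 0.569598) = √0.430402 = 0.6561.

0.6561c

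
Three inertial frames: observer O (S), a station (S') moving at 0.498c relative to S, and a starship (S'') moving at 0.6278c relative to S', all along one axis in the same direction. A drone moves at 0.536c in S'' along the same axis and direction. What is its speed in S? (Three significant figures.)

0.955c

Apply u = (u'+v)/(1+u'v) twice. Drone in the station frame: (0.536+0.6278)/(1+0.536·0.6278) = 1.1638/1.3365008 = 0.87078c.
That velocity, transformed to the rest frame of observer O: (0.87078+0.498)/(1+0.87078·0.498) = 1.36878/1.43364844 = 0.95475c.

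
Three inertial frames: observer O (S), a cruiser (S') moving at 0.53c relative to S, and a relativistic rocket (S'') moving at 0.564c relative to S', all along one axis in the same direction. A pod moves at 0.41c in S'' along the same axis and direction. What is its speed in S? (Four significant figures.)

0.9308c

Compose velocities in two stages. Stage 1 (into S'): u₁ = (0.41+0.564)/(1+0.41×0.564) = 0.79107.
Stage 2 (into S): u = (0.79107+0.53)/(1+0.79107×0.53) = 0.93081, so the speed is 0.9308c.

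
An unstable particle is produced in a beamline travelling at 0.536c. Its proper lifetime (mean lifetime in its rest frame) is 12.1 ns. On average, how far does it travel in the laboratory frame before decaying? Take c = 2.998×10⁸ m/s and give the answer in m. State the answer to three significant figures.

With β = 0.536, γ = 1/√(1 − 0.536²) = 1/√0.712704 = 1.1845.
Lab-frame lifetime: Δt = γτ = 1.1845 × 12.1 ns = 14.332 ns.
Distance: d = vΔt = 0.536 × 2.998×10⁸ m/s × 1.4332×10^-8 s = 2.30 m.

2.30 m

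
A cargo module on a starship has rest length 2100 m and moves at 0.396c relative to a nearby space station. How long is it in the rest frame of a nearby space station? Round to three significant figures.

1930 m

γ = 1/√(1 − β²) = 1/√(1 − 0.156816) = 1/√0.843184 = 1/0.918251 = 1.089.
Length contraction: L = L₀/γ = 2100/1.089 = 1930 m.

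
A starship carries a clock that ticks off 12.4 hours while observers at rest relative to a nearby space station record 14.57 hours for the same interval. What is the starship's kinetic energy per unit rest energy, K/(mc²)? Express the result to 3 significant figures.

The time-dilation ratio gives γ = 14.57/12.4 = 1.175.
Since K = (γ−1)mc², K/(mc²) = 1.175 − 1 = 0.175.

0.175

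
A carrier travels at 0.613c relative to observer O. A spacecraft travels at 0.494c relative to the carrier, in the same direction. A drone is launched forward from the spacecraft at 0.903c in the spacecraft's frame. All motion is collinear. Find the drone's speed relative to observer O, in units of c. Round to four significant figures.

Compose velocities in two stages. Stage 1 (into S'): u₁ = (0.903+0.494)/(1+0.903×0.494) = 0.96606.
Stage 2 (into S): u = (0.96606+0.613)/(1+0.96606×0.613) = 0.99175, so the speed is 0.9918c.

0.9918c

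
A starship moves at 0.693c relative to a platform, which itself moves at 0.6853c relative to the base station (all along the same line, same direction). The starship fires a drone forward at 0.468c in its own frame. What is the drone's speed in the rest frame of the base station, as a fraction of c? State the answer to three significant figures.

Apply u = (u'+v)/(1+u'v) twice. Drone in the platform frame: (0.468+0.693)/(1+0.468·0.693) = 1.161/1.324324 = 0.87667c.
That velocity, transformed to the rest frame of the base station: (0.87667+0.6853)/(1+0.87667·0.6853) = 1.56197/1.600781951 = 0.97575c.

0.976c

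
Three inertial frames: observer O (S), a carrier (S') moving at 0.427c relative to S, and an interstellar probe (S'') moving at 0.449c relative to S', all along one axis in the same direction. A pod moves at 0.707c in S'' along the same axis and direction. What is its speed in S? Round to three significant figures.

0.949c

First combine the pod and interstellar probe (S''→S'): u₁ = (0.707 + 0.449)/(1 + 0.707×0.449) = 1.156/1.317443 = 0.87746.
Then combine with the carrier (S'→S): u = (0.87746 + 0.427)/(1 + 0.87746×0.427) = 1.30446/1.37467542 = 0.94892.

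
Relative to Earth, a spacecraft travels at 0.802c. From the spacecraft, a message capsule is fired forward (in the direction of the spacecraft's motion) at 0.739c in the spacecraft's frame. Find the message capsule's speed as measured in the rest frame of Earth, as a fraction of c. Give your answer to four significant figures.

0.9676c

Relativistic velocity addition: u = (u' + v)/(1 + u'v/c²), with u' = 0.739c and v = 0.802c.
Numerator: 0.739 + 0.802 = 1.541. Denominator: 1 + (0.739)(0.802) = 1.592678.
u = 1.541/1.592678 = 0.96755, so the speed is 0.9676c.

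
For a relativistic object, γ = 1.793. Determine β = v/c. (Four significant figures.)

0.8300

β = √(1 − 1/γ²) = √(1 − 1/3.214849) = √0.688943 = 0.8300.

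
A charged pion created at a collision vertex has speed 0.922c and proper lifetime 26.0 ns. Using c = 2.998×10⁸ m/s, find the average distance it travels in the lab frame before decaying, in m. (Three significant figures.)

With β = 0.922, γ = 1/√(1 − 0.922²) = 1/√0.149916 = 2.5827.
Lab-frame lifetime: Δt = γτ = 2.5827 × 26.0 ns = 67.15 ns.
Distance: d = vΔt = 0.922 × 2.998×10⁸ m/s × 6.7150×10^-8 s = 18.6 m.

18.6 m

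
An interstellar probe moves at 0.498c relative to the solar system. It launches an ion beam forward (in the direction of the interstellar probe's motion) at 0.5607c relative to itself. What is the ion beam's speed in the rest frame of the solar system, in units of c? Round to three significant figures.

In units of c, u = (u' + v)/(1 + u'v) with u' = 0.5607 and v = 0.498.
Numerator: 0.5607 + 0.498 = 1.0587. Denominator: 1 + (0.5607)(0.498) = 1.2792286.
u = 1.0587/1.2792286 = 0.82761, so the speed is 0.828c.

0.828c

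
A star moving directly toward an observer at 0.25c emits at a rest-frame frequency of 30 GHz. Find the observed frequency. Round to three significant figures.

38.7 GHz

Relativistic Doppler (source moving toward): f_obs = f_src · √((1+β)/(1−β)).
With β = 0.25: factor = √(1.25/0.75) = 1.291.
f_obs = 30 × 1.291 = 38.7 GHz.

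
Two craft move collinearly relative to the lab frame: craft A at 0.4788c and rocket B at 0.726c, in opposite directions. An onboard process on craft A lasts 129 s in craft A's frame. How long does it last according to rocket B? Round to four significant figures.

287.9 s

Transform craft A's velocity into rocket B's frame: (0.4788 + 0.726)/(1 + 0.4788·0.726) = 1.2048/1.3476088, so the relative speed is 0.89403c.
γ for this relative speed: γ = 1/√(1 − 0.79929) = 2.2321.
The clock on craft A records proper time, so rocket B measures Δt = γΔτ = 2.2321 × 129 = 287.9 s.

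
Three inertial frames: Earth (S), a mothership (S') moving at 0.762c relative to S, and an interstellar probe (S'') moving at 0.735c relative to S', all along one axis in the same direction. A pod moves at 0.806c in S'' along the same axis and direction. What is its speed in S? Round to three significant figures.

First combine the pod and interstellar probe (S''→S'): u₁ = (0.806 + 0.735)/(1 + 0.806×0.735) = 1.541/1.59241 = 0.96772.
Then combine with the mothership (S'→S): u = (0.96772 + 0.762)/(1 + 0.96772×0.762) = 1.72972/1.73740264 = 0.99558.

0.996c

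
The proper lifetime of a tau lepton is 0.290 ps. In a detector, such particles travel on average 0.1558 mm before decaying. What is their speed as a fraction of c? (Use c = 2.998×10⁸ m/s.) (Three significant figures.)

d = βγcτ ⇒ βγ = d/(cτ) = 1.558×10^-4 m / (8.6942×10^-5 m) = 1.792.
β = (βγ)/√(1+(βγ)²) = 1.792/√4.21126 = 0.873.

0.873c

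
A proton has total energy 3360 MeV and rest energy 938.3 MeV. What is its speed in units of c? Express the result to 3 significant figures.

γ = E/(mc²) = 3360/938.3 = 3.5809.
β = √(1 − 1/γ²) = √(1 − 0.0779858) = √0.9220142 = 0.960.

0.960c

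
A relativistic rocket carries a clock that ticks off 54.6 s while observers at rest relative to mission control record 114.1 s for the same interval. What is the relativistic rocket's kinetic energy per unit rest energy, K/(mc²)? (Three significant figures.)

From Δt = γΔτ: γ = 114.1/54.6 = 2.08974.
Since K = (γ−1)mc², K/(mc²) = 2.08974 − 1 = 1.09.

1.09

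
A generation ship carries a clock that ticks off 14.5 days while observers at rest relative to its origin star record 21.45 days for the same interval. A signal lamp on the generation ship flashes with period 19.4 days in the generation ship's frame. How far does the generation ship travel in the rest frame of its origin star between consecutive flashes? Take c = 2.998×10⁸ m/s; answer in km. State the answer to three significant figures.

5.48×10^11 km

The time-dilation ratio gives γ = 21.45/14.5 = 1.47931.
β = √(1 − 1/γ²) = 0.73691. Lab-frame period = γτ = 1.47931×19.4 days = 28.699 days. Distance = βc × γτ = 0.73691 × 2.998×10⁸ m/s × 2479593.6 s = 5.4781×10^14 m = 5.48×10^11 km.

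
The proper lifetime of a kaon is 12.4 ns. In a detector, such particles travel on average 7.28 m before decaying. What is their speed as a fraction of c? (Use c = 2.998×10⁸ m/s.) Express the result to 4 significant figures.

d = βγcτ ⇒ βγ = d/(cτ) = 7.280 m / (3.71752 m) = 1.9583.
β = (βγ)/√(1+(βγ)²) = 1.9583/√4.83494 = 0.8906.

0.8906c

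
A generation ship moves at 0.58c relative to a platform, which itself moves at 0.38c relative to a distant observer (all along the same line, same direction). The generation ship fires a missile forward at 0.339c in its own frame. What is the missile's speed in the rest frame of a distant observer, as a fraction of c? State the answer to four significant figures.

0.8887c

First combine the missile and generation ship (S''→S'): u₁ = (0.339 + 0.58)/(1 + 0.339×0.58) = 0.919/1.19662 = 0.768.
Then combine with the platform (S'→S): u = (0.768 + 0.38)/(1 + 0.768×0.38) = 1.148/1.29184 = 0.88865.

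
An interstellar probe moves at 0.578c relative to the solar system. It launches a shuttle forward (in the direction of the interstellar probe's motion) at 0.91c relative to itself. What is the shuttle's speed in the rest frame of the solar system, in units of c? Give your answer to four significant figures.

Relativistic velocity addition: u = (u' + v)/(1 + u'v/c²), with u' = 0.91c and v = 0.578c.
Numerator: 0.91 + 0.578 = 1.488. Denominator: 1 + (0.91)(0.578) = 1.52598.
u = 1.488/1.52598 = 0.97511, so the speed is 0.9751c.

0.9751c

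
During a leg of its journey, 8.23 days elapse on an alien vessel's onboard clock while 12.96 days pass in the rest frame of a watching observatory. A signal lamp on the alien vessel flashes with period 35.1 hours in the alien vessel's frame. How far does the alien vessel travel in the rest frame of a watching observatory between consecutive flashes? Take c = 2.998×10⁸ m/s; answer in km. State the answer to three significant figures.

4.61×10^10 km

From Δt = γΔτ: γ = 12.96/8.23 = 1.57473.
β = √(1 − 1/γ²) = 0.77249. Lab-frame period = γτ = 1.57473×35.1 hours = 55.273 hours. Distance = βc × γτ = 0.77249 × 2.998×10⁸ m/s × 198982.8 s = 4.6083×10^13 m = 4.61×10^10 km.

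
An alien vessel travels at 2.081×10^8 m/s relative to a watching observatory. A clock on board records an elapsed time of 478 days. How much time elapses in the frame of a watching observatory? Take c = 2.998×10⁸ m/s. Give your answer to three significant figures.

β = v/c = (2.081×10^8 m/s)/(2.998×10⁸ m/s) = 0.694129.
γ = 1/√(1 − β²) = 1/√(1 − 0.4818151) = 1/√0.5181849 = 1/0.719851 = 1.3892.
The onboard clock measures proper time, so the interval in the rest frame of a watching observatory is dilated: Δt = γ·Δτ = 1.3892 × 478 days = 664 days.

664 days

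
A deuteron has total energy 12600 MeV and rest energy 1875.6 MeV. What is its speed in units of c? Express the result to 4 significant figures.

Total energy E = γmc² gives γ = 12600/1875.6 = 6.7179.
Hence β = √(1 − 1/γ²) = √(1 − 0.0221581) = √0.9778419 = 0.9889.

0.9889c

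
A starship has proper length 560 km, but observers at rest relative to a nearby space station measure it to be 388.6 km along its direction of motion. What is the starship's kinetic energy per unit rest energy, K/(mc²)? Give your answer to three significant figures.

Length contraction gives γ = L₀/L = 560/388.6 = 1.44107.
Since K = (γ−1)mc², K/(mc²) = 1.44107 − 1 = 0.441.

0.441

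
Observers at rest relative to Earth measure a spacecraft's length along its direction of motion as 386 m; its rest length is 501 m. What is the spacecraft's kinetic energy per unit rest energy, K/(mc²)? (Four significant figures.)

From L = L₀/γ: γ = 501/386 = 1.29793.
Since K = (γ−1)mc², K/(mc²) = 1.29793 − 1 = 0.2979.

0.2979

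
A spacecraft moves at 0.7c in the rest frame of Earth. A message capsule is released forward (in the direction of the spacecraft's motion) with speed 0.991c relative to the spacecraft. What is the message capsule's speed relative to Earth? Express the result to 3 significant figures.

0.998c

Relativistic velocity addition: u = (u' + v)/(1 + u'v/c²), with u' = 0.991c and v = 0.7c.
Numerator: 0.991 + 0.7 = 1.691. Denominator: 1 + (0.991)(0.7) = 1.6937.
u = 1.691/1.6937 = 0.99841, so the speed is 0.998c.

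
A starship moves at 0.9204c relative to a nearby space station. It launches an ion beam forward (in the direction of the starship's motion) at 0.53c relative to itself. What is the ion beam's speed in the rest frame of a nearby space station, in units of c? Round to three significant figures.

Relativistic velocity addition: u = (u' + v)/(1 + u'v/c²), with u' = 0.53c and v = 0.9204c.
Numerator: 0.53 + 0.9204 = 1.4504. Denominator: 1 + (0.53)(0.9204) = 1.487812.
u = 1.4504/1.487812 = 0.97485, so the speed is 0.975c.

0.975c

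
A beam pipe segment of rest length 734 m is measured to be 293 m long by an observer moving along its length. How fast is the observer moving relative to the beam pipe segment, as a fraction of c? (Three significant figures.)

0.917c

Length contraction gives γ = L₀/L = 734/293 = 2.5051.
β = √(1 − 1/γ²) = √0.840651 = 0.917.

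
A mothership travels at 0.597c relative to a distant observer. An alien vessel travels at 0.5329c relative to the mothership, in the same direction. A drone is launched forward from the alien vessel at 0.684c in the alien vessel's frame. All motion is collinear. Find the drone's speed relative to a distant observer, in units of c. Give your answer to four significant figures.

Compose velocities in two stages. Stage 1 (into S'): u₁ = (0.684+0.5329)/(1+0.684×0.5329) = 0.89183.
Stage 2 (into S): u = (0.89183+0.597)/(1+0.89183×0.597) = 0.97155, so the speed is 0.9716c.

0.9716c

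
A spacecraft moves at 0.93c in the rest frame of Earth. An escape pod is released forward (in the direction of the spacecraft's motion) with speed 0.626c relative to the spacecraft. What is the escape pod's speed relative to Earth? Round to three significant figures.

Relativistic velocity addition: u = (u' + v)/(1 + u'v/c²), with u' = 0.626c and v = 0.93c.
Numerator: 0.626 + 0.93 = 1.556. Denominator: 1 + (0.626)(0.93) = 1.58218.
u = 1.556/1.58218 = 0.98345, so the speed is 0.983c.

0.983c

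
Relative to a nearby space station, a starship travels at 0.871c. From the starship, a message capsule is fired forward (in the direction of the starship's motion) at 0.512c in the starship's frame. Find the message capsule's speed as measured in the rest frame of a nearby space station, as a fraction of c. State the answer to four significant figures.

In units of c, u = (u' + v)/(1 + u'v) with u' = 0.512 and v = 0.871.
Numerator: 0.512 + 0.871 = 1.383. Denominator: 1 + (0.512)(0.871) = 1.445952.
u = 1.383/1.445952 = 0.95646, so the speed is 0.9565c.

0.9565c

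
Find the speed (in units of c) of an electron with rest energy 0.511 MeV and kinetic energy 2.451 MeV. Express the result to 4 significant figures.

γ = 1 + K/(mc²) = 1 + 2.451/0.511 = 5.7965.
β = √(1 − 1/γ²) = √(1 − 0.0297624) = √0.9702376 = 0.9850.

0.9850c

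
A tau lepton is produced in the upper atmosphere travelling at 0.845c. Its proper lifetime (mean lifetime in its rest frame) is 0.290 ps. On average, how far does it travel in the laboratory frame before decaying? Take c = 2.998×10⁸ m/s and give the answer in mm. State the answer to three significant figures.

0.137 mm

β² = 0.714025, so γ = 1/√0.285975 = 1.87.
Lab-frame lifetime: Δt = γτ = 1.87 × 0.290 ps = 0.5423 ps.
Distance: d = vΔt = 0.845 × 2.998×10⁸ m/s × 5.4230×10^-13 s = 1.37×10^-4 m = 0.137 mm.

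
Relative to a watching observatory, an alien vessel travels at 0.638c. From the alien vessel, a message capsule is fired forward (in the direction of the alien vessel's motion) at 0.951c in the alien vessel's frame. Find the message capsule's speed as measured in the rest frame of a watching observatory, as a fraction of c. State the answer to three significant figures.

In units of c, u = (u' + v)/(1 + u'v) with u' = 0.951 and v = 0.638.
Numerator: 0.951 + 0.638 = 1.589. Denominator: 1 + (0.951)(0.638) = 1.606738.
u = 1.589/1.606738 = 0.98896, so the speed is 0.989c.

0.989c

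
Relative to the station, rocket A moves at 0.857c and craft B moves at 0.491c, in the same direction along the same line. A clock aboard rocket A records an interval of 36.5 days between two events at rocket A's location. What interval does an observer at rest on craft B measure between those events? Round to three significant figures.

47.1 days

The velocity of rocket A relative to craft B is (0.857 − 0.491)c / (1 − 0.857×0.491) = 0.63189c; relative speed 0.63189c.
At |u| = 0.63189c, γ = (1 − 0.399285)^(−1/2) = 1.2902.
The clock on rocket A records proper time, so craft B measures Δt = γΔτ = 1.2902 × 36.5 = 47.1 days.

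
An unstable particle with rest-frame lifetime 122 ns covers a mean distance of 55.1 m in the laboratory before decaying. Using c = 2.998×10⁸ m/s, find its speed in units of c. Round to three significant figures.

Let x = d/(cτ) = 55.10 m / (2.998×10⁸ m/s × 1.220×10^-7 s) = 1.5065. Since d = βγcτ, x = βγ = β/√(1−β²).
Solving: β² = x²/(1+x²) = 2.26954/3.26954 = 0.694147, so β = 0.833.

0.833c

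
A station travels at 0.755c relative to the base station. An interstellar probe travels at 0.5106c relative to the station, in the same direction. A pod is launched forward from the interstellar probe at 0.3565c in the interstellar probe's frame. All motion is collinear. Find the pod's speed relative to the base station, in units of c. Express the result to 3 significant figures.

0.958c

Apply u = (u'+v)/(1+u'v) twice. Pod in the station frame: (0.3565+0.5106)/(1+0.3565·0.5106) = 0.8671/1.1820289 = 0.73357c.
That velocity, transformed to the rest frame of the base station: (0.73357+0.755)/(1+0.73357·0.755) = 1.48857/1.55384535 = 0.95799c.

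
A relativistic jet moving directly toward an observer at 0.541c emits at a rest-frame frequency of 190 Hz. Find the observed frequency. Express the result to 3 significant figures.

Relativistic Doppler (source moving toward): f_obs = f_src · √((1+β)/(1−β)).
With β = 0.541: factor = √(1.541/0.459) = 1.8323.
f_obs = 190 × 1.8323 = 348 Hz.

348 Hz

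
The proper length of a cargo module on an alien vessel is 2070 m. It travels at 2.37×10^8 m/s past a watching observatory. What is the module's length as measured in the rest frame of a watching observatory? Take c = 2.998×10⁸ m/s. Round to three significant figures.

β = v/c = (2.37×10^8 m/s)/(2.998×10⁸ m/s) = 0.790527.
With β = 0.790527, γ = 1/√(1 − 0.790527²) = 1/√0.3750671 = 1.6328.
Length contraction: L = L₀/γ = 2070/1.6328 = 1270 m.

1270 m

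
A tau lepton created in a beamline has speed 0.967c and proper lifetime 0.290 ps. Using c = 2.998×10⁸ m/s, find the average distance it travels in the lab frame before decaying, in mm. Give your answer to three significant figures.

0.330 mm

γ = 1/√(1 − β²) = 1/√(1 − 0.935089) = 1/√0.064911 = 1/0.254776 = 3.925.
Lab-frame lifetime: Δt = γτ = 3.925 × 0.290 ps = 1.1382 ps.
Distance: d = vΔt = 0.967 × 2.998×10⁸ m/s × 1.1382×10^-12 s = 3.30×10^-4 m = 0.330 mm.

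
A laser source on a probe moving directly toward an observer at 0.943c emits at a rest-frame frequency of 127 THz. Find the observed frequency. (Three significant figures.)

741 THz

Relativistic Doppler (source moving toward): f_obs = f_src · √((1+β)/(1−β)).
With β = 0.943: factor = √(1.943/0.057) = 5.8385.
f_obs = 127 × 5.8385 = 741 THz.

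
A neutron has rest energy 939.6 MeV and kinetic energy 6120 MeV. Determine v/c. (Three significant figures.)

0.991

γ = 1 + K/(mc²) = 1 + 6120/939.6 = 7.5134.
β = √(1 − 1/γ²) = √(1 − 0.0177144) = √0.9822856 = 0.991.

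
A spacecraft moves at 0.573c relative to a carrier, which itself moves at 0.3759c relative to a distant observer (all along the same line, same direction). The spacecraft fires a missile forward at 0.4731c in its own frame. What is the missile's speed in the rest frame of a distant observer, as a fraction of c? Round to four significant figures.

Apply u = (u'+v)/(1+u'v) twice. Missile in the carrier frame: (0.4731+0.573)/(1+0.4731·0.573) = 1.0461/1.2710863 = 0.823c.
That velocity, transformed to the rest frame of a distant observer: (0.823+0.3759)/(1+0.823·0.3759) = 1.1989/1.3093657 = 0.91563c.

0.9156c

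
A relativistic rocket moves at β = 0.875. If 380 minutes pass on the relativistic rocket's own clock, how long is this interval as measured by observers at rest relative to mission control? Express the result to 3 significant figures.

785 minutes

With β = 0.875, γ = 1/√(1 − 0.875²) = 1/√0.234375 = 2.0656.
The onboard clock measures proper time, so the interval in the rest frame of mission control is dilated: Δt = γ·Δτ = 2.0656 × 380 minutes = 785 minutes.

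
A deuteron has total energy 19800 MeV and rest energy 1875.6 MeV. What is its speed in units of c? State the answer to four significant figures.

γ = E/(mc²) = 19800/1875.6 = 10.557.
β = √(1 − 1/γ²) = √(1 − 0.00897261) = √0.99102739 = 0.9955.

0.9955c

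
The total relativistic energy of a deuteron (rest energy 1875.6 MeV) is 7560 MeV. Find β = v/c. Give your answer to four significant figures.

0.9687

Total energy E = γmc² gives γ = 7560/1875.6 = 4.0307.
Hence β = √(1 − 1/γ²) = √(1 − 0.0615516) = √0.9384484 = 0.9687.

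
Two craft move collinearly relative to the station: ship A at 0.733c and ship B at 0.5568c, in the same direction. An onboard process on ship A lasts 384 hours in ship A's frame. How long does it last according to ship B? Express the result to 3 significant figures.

Transform ship A's velocity into ship B's frame: (0.733 − 0.5568)/(1 − 0.733·0.5568) = 0.1762/0.5918656, so the relative speed is 0.2977c.
At |u| = 0.2977c, γ = (1 − 0.0886253)^(−1/2) = 1.0475.
Ship A's interval is proper; time dilation gives Δt_B = γΔτ = 1.0475 × 384 hours = 402 hours.

402 hours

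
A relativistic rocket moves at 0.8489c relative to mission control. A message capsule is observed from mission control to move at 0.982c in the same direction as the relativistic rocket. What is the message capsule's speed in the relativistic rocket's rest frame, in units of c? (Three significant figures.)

0.800c

Transform to the relativistic rocket's frame: u' = (u − v)/(1 − uv/c²).
u' = (0.982 − 0.8489)/(1 − 0.982×0.8489) = 0.1331/0.1663802 = 0.79997.
Speed in the relativistic rocket's frame: 0.800c (in the same direction).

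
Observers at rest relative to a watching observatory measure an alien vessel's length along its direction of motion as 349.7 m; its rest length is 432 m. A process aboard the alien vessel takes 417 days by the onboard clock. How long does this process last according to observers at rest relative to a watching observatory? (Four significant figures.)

515.1 days

From L = L₀/γ: γ = 432/349.7 = 1.23534.
Δt = γΔτ = 1.23534 × 417 = 515.1 days.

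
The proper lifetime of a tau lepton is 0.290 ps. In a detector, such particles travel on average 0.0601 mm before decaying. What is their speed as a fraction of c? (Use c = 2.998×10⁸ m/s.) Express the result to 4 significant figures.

0.5686c

d = βγcτ ⇒ βγ = d/(cτ) = 6.010×10^-5 m / (8.6942×10^-5 m) = 0.69127.
β = (βγ)/√(1+(βγ)²) = 0.69127/√1.477854 = 0.5686.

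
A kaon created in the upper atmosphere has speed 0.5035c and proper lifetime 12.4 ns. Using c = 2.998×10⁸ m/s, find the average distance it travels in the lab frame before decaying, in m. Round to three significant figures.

2.17 m

With β = 0.5035, γ = 1/√(1 − 0.5035²) = 1/√0.74648775 = 1.1574.
Lab-frame lifetime: Δt = γτ = 1.1574 × 12.4 ns = 14.352 ns.
Distance: d = vΔt = 0.5035 × 2.998×10⁸ m/s × 1.4352×10^-8 s = 2.17 m.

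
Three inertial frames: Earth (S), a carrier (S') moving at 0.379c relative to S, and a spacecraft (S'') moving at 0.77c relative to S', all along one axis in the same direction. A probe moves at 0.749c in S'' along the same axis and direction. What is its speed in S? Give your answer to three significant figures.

Compose velocities in two stages. Stage 1 (into S'): u₁ = (0.749+0.77)/(1+0.749×0.77) = 0.96339.
Stage 2 (into S): u = (0.96339+0.379)/(1+0.96339×0.379) = 0.98335, so the speed is 0.983c.

0.983c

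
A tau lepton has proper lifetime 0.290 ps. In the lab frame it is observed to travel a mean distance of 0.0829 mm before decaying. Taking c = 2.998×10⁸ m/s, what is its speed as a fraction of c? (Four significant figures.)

0.6901c

Let x = d/(cτ) = 8.290×10^-5 m / (2.998×10⁸ m/s × 2.900×10^-13 s) = 0.95351. Since d = βγcτ, x = βγ = β/√(1−β²).
Solving: β² = x²/(1+x²) = 0.909181/1.909181 = 0.476215, so β = 0.6901.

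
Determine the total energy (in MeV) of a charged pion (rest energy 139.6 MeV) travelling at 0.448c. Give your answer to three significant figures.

156 MeV

With β = 0.448, γ = 1/√(1 − 0.448²) = 1/√0.799296 = 1.1185.
Total energy: E = γmc² = 1.1185 × 139.6 MeV = 156 MeV.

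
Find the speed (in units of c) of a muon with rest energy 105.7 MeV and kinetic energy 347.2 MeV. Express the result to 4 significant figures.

γ = 1 + K/(mc²) = 1 + 347.2/105.7 = 4.2848.
β = √(1 − 1/γ²) = √(1 − 0.0544677) = √0.9455323 = 0.9724.

0.9724c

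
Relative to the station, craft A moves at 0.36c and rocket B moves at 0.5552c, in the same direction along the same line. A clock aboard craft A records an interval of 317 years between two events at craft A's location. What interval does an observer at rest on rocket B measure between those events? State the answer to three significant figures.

Speed of craft A in rocket B's frame: u = (v_A − v_B)/(1 − v_A v_B/c²) = (0.36 − 0.5552)/(1 − 0.36×0.5552) = −0.1952/0.800128 = −0.24396; |u| = 0.24396c.
γ for this relative speed: γ = 1/√(1 − 0.0595165) = 1.0312.
The clock on craft A records proper time, so rocket B measures Δt = γΔτ = 1.0312 × 317 = 327 years.

327 years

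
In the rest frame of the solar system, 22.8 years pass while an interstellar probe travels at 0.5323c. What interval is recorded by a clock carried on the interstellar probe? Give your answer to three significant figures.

19.3 years

With β = 0.5323, γ = 1/√(1 − 0.5323²) = 1/√0.71665671 = 1.1813.
The interstellar probe's clock runs slow as seen from the solar system, so Δτ = Δt/γ = 22.8/1.1813 = 19.3 years.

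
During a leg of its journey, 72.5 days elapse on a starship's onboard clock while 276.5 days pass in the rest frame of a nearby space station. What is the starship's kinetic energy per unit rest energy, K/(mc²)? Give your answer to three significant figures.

From Δt = γΔτ: γ = 276.5/72.5 = 3.81379.
K/(mc²) = γ − 1 = 3.81379 − 1 = 2.81.

2.81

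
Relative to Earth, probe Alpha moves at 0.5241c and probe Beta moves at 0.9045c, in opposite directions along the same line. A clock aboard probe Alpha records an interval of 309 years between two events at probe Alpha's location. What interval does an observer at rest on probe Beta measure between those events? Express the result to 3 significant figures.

1250 years

The velocity of probe Alpha relative to probe Beta is (0.5241 + 0.9045)c / (1 + 0.5241×0.9045) = 0.96917c; relative speed 0.96917c.
At |u| = 0.96917c, γ = (1 − 0.93929)^(−1/2) = 4.0585.
Probe Alpha's interval is proper; time dilation gives Δt_B = γΔτ = 4.0585 × 309 years = 1250 years.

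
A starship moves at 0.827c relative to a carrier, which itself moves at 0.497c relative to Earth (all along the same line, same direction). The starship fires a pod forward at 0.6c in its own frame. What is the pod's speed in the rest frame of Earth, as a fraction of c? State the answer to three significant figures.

First combine the pod and starship (S''→S'): u₁ = (0.6 + 0.827)/(1 + 0.6×0.827) = 1.427/1.4962 = 0.95375.
Then combine with the carrier (S'→S): u = (0.95375 + 0.497)/(1 + 0.95375×0.497) = 1.45075/1.47401375 = 0.98422.

0.984c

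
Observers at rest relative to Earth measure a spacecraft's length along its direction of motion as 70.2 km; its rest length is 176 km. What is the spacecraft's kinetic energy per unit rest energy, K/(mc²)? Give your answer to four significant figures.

From L = L₀/γ: γ = 176/70.2 = 2.50712.
K/(mc²) = γ − 1 = 2.50712 − 1 = 1.507.

1.507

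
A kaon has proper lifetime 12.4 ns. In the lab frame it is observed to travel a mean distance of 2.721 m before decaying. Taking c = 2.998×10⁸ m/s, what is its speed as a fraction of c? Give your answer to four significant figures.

0.5906c

d = βγcτ ⇒ βγ = d/(cτ) = 2.721 m / (3.71752 m) = 0.73194.
β = (βγ)/√(1+(βγ)²) = 0.73194/√1.535736 = 0.5906.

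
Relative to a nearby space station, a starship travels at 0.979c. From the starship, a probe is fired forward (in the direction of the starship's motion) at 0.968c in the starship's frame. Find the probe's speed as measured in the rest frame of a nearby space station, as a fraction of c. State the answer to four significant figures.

Relativistic velocity addition: u = (u' + v)/(1 + u'v/c²), with u' = 0.968c and v = 0.979c.
Numerator: 0.968 + 0.979 = 1.947. Denominator: 1 + (0.968)(0.979) = 1.947672.
u = 1.947/1.947672 = 0.99965, so the speed is 0.9997c.

0.9997c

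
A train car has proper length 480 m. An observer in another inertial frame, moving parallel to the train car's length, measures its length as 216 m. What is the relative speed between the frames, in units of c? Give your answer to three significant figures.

0.893c

Length contraction gives γ = L₀/L = 480/216 = 2.2222.
β = √(1 − 1/γ²) = √0.797496 = 0.893.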